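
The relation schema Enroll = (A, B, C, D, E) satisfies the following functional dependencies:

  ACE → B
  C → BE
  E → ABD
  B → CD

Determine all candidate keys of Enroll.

B; C; E

{B}⁺: B→CD adds C, D; C→BE adds E; E→ABD adds A → {A, B, C, D, E}.
{C}⁺: C→BE adds B, E; E→ABD adds A, D → {A, B, C, D, E}.
{E}⁺: E→ABD adds A, B, D; B→CD adds C → {A, B, C, D, E}.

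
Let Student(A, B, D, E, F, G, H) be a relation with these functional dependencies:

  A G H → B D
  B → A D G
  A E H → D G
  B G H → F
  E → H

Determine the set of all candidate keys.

{A, E}, {B, E}

Attribute E never appears on the right-hand side of any dependency, so E must belong to every candidate key.
{E}⁺ = {E, H}, which is not all of the schema, so we must add further attributes.
{A, E}⁺: E→H adds H; AEH→DG adds D, G; AGH→BD adds B; BGH→F adds F → {A, B, D, E, F, G, H}.
{B, E}⁺: B→ADG adds A, D, G; E→H adds H; BGH→F adds F → {A, B, D, E, F, G, H}.
Any other superkey contains one of these as a subset, so there are no further candidate keys.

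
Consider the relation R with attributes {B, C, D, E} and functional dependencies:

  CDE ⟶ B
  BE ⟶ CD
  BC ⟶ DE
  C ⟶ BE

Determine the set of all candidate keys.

(C), (B, E)

{C}⁺: C→BE adds B, E; BE→CD adds D → {B, C, D, E}.
{B, E}⁺: BE→CD adds C, D → {B, C, D, E}. Minimal: {E}⁺ = {E}; {B}⁺ = {B} — none reach the full schema.
Any other superkey contains one of these as a subset, so there are no further candidate keys.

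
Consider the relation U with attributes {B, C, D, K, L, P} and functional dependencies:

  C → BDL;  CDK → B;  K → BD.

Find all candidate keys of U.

Attributes C, K, P never appear on any right-hand side, so every candidate key must contain {C, K, P}.
{C, K, P}⁺ = {B, C, D, K, L, P}, which is all of the schema, so {C, K, P} is the only candidate key.

(C, K, P)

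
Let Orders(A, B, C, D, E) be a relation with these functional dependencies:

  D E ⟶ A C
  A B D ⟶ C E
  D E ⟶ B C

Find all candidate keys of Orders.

Attribute D never appears on the right-hand side of any dependency, so D must belong to every candidate key.
{D}⁺ = {D}, which is not all of the schema, so we must add further attributes.
{D, E}⁺: DE→AC adds A, C; DE→BC adds B → {A, B, C, D, E}. Minimal: {E}⁺ = {E}; {D}⁺ = {D} — none reach the full schema.
{A, B, D}⁺: ABD→CE adds C, E → {A, B, C, D, E}. Minimal: {B, D}⁺ = {B, D}; {A, D}⁺ = {A, D}; {A, B}⁺ = {A, B} — none reach the full schema.
Any other superkey contains one of these as a subset, so there are no further candidate keys.

{D, E}; {A, B, D}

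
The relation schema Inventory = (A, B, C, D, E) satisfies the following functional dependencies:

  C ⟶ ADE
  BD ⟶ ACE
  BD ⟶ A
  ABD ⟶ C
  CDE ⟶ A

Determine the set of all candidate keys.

{B, C}; {B, D}

Attribute B never appears on the right-hand side of any dependency, so B must belong to every candidate key.
{B}⁺ = {B}, which is not all of the schema, so we must add further attributes.
{B, C}⁺: C→ADE adds A, D, E → {A, B, C, D, E}. Minimal: {C}⁺ = {A, C, D, E}; {B}⁺ = {B} — none reach the full schema.
{B, D}⁺: BD→ACE adds A, C, E → {A, B, C, D, E}. Minimal: {D}⁺ = {D}; {B}⁺ = {B} — none reach the full schema.
Any other superkey contains one of these as a subset, so there are no further candidate keys.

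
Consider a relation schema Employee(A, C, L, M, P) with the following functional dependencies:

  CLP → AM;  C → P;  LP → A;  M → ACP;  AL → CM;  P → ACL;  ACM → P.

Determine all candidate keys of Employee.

{C}⁺: C→P adds P; P→ACL adds A, L; CLP→AM adds M → {A, C, L, M, P}.
{M}⁺: M→ACP adds A, C, P; P→ACL adds L → {A, C, L, M, P}.
{P}⁺: P→ACL adds A, C, L; CLP→AM adds M → {A, C, L, M, P}.
{A, L}⁺: AL→CM adds C, M; ACM→P adds P → {A, C, L, M, P}.

C, M, P, AL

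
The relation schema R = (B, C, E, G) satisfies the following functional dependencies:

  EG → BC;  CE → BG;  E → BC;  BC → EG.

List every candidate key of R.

(E), (B, C)

{E}⁺: E→BC adds B, C; BC→EG adds G → {B, C, E, G}.
{B, C}⁺: BC→EG adds E, G → {B, C, E, G}. Minimal: {C}⁺ = {C}; {B}⁺ = {B} — none reach the full schema.
Any other superkey contains one of these as a subset, so there are no further candidate keys.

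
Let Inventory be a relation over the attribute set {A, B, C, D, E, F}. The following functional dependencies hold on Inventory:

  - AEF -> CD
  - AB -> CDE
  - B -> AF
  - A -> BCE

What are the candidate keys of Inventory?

A; B

{A}⁺: A→BCE adds B, C, E; AB→CDE adds D; B→AF adds F → {A, B, C, D, E, F}.
{B}⁺: B→AF adds A, F; A→BCE adds C, E; AEF→CD adds D → {A, B, C, D, E, F}.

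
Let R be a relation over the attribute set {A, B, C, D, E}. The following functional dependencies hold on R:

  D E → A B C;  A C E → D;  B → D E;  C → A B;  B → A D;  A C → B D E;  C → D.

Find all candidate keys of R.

{B}⁺: B→DE adds D, E; B→AD adds A; DE→ABC adds C → {A, B, C, D, E}.
{C}⁺: C→AB adds A, B; B→AD adds D; AC→BDE adds E → {A, B, C, D, E}.
{D, E}⁺: DE→ABC adds A, B, C → {A, B, C, D, E}.

{B}; {C}; {D, E}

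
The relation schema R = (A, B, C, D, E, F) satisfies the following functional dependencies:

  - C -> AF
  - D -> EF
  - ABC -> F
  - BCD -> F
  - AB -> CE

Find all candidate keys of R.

(A, B, D), (B, C, D)

Attributes B, D never appear on any right-hand side, so every candidate key must contain {B, D}.
{B, D}⁺ = {B, D, E, F}, which is not all of the schema, so we must add further attributes.
{A, B, D}⁺: D→EF adds E, F; AB→CE adds C → {A, B, C, D, E, F}. Minimal: {B, D}⁺ = {B, D, E, F}; {A, D}⁺ = {A, D, E, F}; {A, B}⁺ = {A, B, C, E, F} — none reach the full schema.
{B, C, D}⁺: C→AF adds A, F; D→EF adds E → {A, B, C, D, E, F}. Minimal: {C, D}⁺ = {A, C, D, E, F}; {B, D}⁺ = {B, D, E, F}; {B, C}⁺ = {A, B, C, E, F} — none reach the full schema.
Any other superkey contains one of these as a subset, so there are no further candidate keys.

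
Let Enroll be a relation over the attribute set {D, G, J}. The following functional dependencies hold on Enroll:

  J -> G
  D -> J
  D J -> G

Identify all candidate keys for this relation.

(D)

{D}⁺: D→J adds J; DJ→G adds G → {D, G, J}.
No other minimal superkey exists.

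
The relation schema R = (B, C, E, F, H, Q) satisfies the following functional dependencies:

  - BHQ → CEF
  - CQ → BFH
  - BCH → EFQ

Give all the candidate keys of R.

{C, Q}⁺: CQ→BFH adds B, F, H; BCH→EFQ adds E → {B, C, E, F, H, Q}. Minimal: {Q}⁺ = {Q}; {C}⁺ = {C} — none reach the full schema.
{B, C, H}⁺: BCH→EFQ adds E, F, Q → {B, C, E, F, H, Q}. Minimal: {C, H}⁺ = {C, H}; {B, H}⁺ = {B, H}; {B, C}⁺ = {B, C} — none reach the full schema.
{B, H, Q}⁺: BHQ→CEF adds C, E, F → {B, C, E, F, H, Q}. Minimal: {H, Q}⁺ = {H, Q}; {B, Q}⁺ = {B, Q}; {B, H}⁺ = {B, H} — none reach the full schema.
Any other superkey contains one of these as a subset, so there are no further candidate keys.

{C, Q}, {B, C, H}, {B, H, Q}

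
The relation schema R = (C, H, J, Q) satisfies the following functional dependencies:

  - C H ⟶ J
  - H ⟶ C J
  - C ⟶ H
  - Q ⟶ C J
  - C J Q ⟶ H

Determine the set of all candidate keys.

Attribute Q never appears on the right-hand side of any dependency, so Q must belong to every candidate key.
{Q}⁺ = {C, H, J, Q}, which is all of the schema, so {Q} is the only candidate key.

Q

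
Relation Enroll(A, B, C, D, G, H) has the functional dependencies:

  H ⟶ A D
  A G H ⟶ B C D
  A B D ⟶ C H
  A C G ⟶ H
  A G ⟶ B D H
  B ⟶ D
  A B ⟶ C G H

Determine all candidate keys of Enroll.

{A, B}, {A, G}, {B, H}, {G, H}

{A, B}⁺: B→D adds D; AB→CGH adds C, G, H → {A, B, C, D, G, H}. Minimal: {B}⁺ = {B, D}; {A}⁺ = {A} — none reach the full schema.
{A, G}⁺: AG→BDH adds B, D, H; AB→CGH adds C → {A, B, C, D, G, H}. Minimal: {G}⁺ = {G}; {A}⁺ = {A} — none reach the full schema.
{B, H}⁺: H→AD adds A, D; ABD→CH adds C; AB→CGH adds G → {A, B, C, D, G, H}. Minimal: {H}⁺ = {A, D, H}; {B}⁺ = {B, D} — none reach the full schema.
{G, H}⁺: H→AD adds A, D; AGH→BCD adds B, C → {A, B, C, D, G, H}. Minimal: {H}⁺ = {A, D, H}; {G}⁺ = {G} — none reach the full schema.
Any other superkey contains one of these as a subset, so there are no further candidate keys.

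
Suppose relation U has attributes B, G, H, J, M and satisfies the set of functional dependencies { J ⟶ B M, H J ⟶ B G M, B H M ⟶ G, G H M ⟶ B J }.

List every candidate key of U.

{H, J}; {B, H, M}; {G, H, M}

{H, J}⁺: J→BM adds B, M; HJ→BGM adds G → {B, G, H, J, M}.
{B, H, M}⁺: BHM→G adds G; GHM→BJ adds J → {B, G, H, J, M}.
{G, H, M}⁺: GHM→BJ adds B, J → {B, G, H, J, M}.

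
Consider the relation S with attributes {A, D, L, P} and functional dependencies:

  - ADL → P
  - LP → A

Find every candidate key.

{A, D, L}, {D, L, P}

Attributes D, L never appear on any right-hand side, so every candidate key must contain {D, L}.
{D, L}⁺ = {D, L}, which is not all of the schema, so we must add further attributes.
{A, D, L}⁺: ADL→P adds P → {A, D, L, P}. Minimal: {D, L}⁺ = {D, L}; {A, L}⁺ = {A, L}; {A, D}⁺ = {A, D} — none reach the full schema.
{D, L, P}⁺: LP→A adds A → {A, D, L, P}. Minimal: {L, P}⁺ = {A, L, P}; {D, P}⁺ = {D, P}; {D, L}⁺ = {D, L} — none reach the full schema.
Any other superkey contains one of these as a subset, so there are no further candidate keys.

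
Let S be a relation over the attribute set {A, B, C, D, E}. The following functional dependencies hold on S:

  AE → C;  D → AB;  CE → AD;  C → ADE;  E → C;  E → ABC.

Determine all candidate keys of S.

{C}⁺: C→ADE adds A, D, E; E→ABC adds B → {A, B, C, D, E}.
{E}⁺: E→C adds C; E→ABC adds A, B; CE→AD adds D → {A, B, C, D, E}.
Any other superkey contains one of these as a subset, so there are no further candidate keys.

(C); (E)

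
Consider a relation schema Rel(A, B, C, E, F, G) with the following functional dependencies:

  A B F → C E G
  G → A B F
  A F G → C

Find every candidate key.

{G}⁺: G→ABF adds A, B, F; AFG→C adds C; ABF→CEG adds E → {A, B, C, E, F, G}.
{A, B, F}⁺: ABF→CEG adds C, E, G → {A, B, C, E, F, G}.
Any other superkey contains one of these as a subset, so there are no further candidate keys.

G; ABF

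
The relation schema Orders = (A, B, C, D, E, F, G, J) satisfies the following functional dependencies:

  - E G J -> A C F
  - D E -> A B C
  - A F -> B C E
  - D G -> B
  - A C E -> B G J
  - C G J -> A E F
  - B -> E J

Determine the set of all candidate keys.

Attribute D never appears on the right-hand side of any dependency, so D must belong to every candidate key.
{D}⁺ = {D}, which is not all of the schema, so we must add further attributes.
{B, D}⁺: B→EJ adds E, J; DE→ABC adds A, C; ACE→BGJ adds G; CGJ→AEF adds F → {A, B, C, D, E, F, G, J}. Minimal: {D}⁺ = {D}; {B}⁺ = {B, E, J} — none reach the full schema.
{D, E}⁺: DE→ABC adds A, B, C; ACE→BGJ adds G, J; CGJ→AEF adds F → {A, B, C, D, E, F, G, J}. Minimal: {E}⁺ = {E}; {D}⁺ = {D} — none reach the full schema.
{D, G}⁺: DG→B adds B; B→EJ adds E, J; EGJ→ACF adds A, C, F → {A, B, C, D, E, F, G, J}. Minimal: {G}⁺ = {G}; {D}⁺ = {D} — none reach the full schema.
{A, D, F}⁺: AF→BCE adds B, C, E; ACE→BGJ adds G, J → {A, B, C, D, E, F, G, J}. Minimal: {D, F}⁺ = {D, F}; {A, F}⁺ = {A, B, C, E, F, G, J}; {A, D}⁺ = {A, D} — none reach the full schema.
Any other superkey contains one of these as a subset, so there are no further candidate keys.

BD; DE; DG; ADF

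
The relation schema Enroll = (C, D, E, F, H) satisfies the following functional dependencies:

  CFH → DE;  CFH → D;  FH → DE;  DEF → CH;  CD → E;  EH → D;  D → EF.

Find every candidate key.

{D}; {E, H}; {F, H}

{D}⁺: D→EF adds E, F; DEF→CH adds C, H → {C, D, E, F, H}.
{E, H}⁺: EH→D adds D; D→EF adds F; DEF→CH adds C → {C, D, E, F, H}. Minimal: {H}⁺ = {H}; {E}⁺ = {E} — none reach the full schema.
{F, H}⁺: FH→DE adds D, E; DEF→CH adds C → {C, D, E, F, H}. Minimal: {H}⁺ = {H}; {F}⁺ = {F} — none reach the full schema.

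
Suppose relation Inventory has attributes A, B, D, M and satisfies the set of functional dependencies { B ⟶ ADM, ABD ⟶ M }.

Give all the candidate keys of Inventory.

Attribute B never appears on the right-hand side of any dependency, so B must belong to every candidate key.
{B}⁺ = {A, B, D, M}, which is all of the schema, so {B} is the only candidate key.

{B}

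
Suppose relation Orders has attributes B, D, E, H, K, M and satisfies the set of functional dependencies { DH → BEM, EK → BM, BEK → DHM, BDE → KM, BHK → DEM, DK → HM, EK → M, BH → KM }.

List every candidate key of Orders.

(B, H); (D, H); (D, K); (E, K); (B, D, E)

{B, H}⁺: BH→KM adds K, M; BHK→DEM adds D, E → {B, D, E, H, K, M}.
{D, H}⁺: DH→BEM adds B, E, M; BDE→KM adds K → {B, D, E, H, K, M}.
{D, K}⁺: DK→HM adds H, M; DH→BEM adds B, E → {B, D, E, H, K, M}.
{E, K}⁺: EK→BM adds B, M; BEK→DHM adds D, H → {B, D, E, H, K, M}.
{B, D, E}⁺: BDE→KM adds K, M; DK→HM adds H → {B, D, E, H, K, M}.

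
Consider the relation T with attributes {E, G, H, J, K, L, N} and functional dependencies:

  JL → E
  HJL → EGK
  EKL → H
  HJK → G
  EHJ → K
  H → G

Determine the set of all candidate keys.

(H, J, L, N), (J, K, L, N)

Attributes J, L, N never appear on any right-hand side, so every candidate key must contain {J, L, N}.
{J, L, N}⁺ = {E, J, L, N}, which is not all of the schema, so we must add further attributes.
{H, J, L, N}⁺: JL→E adds E; HJL→EGK adds G, K → {E, G, H, J, K, L, N}. Minimal: {J, L, N}⁺ = {E, J, L, N}; {H, L, N}⁺ = {G, H, L, N}; {H, J, N}⁺ = {G, H, J, N}; … — none reach the full schema.
{J, K, L, N}⁺: JL→E adds E; EKL→H adds H; HJK→G adds G → {E, G, H, J, K, L, N}. Minimal: {K, L, N}⁺ = {K, L, N}; {J, L, N}⁺ = {E, J, L, N}; {J, K, N}⁺ = {J, K, N}; … — none reach the full schema.
Any other superkey contains one of these as a subset, so there are no further candidate keys.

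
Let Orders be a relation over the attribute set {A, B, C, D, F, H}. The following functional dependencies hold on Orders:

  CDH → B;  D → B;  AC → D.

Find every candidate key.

ACFH

{A, C, F, H}⁺: AC→D adds D; CDH→B adds B → {A, B, C, D, F, H}. Minimal: {C, F, H}⁺ = {C, F, H}; {A, F, H}⁺ = {A, F, H}; {A, C, H}⁺ = {A, B, C, D, H}; … — none reach the full schema.
No other minimal superkey exists.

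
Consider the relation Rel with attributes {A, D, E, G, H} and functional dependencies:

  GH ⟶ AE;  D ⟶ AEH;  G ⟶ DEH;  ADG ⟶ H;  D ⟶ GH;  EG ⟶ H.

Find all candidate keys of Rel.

{D}⁺: D→AEH adds A, E, H; D→GH adds G → {A, D, E, G, H}.
{G}⁺: G→DEH adds D, E, H; GH→AE adds A → {A, D, E, G, H}.

{D}, {G}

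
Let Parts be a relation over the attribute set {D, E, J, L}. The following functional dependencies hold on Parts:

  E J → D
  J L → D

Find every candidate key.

Attributes E, J, L never appear on any right-hand side, so every candidate key must contain {E, J, L}.
{E, J, L}⁺ = {D, E, J, L}, which is all of the schema, so {E, J, L} is the only candidate key.

{E, J, L}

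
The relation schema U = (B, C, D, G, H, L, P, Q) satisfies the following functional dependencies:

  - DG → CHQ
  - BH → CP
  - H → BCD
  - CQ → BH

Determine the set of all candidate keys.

Attributes G, L never appear on any right-hand side, so every candidate key must contain {G, L}.
{G, L}⁺ = {G, L}, which is not all of the schema, so we must add further attributes.
{D, G, L}⁺: DG→CHQ adds C, H, Q; H→BCD adds B; BH→CP adds P → {B, C, D, G, H, L, P, Q}. Minimal: {G, L}⁺ = {G, L}; {D, L}⁺ = {D, L}; {D, G}⁺ = {B, C, D, G, H, P, Q} — none reach the full schema.
{G, H, L}⁺: H→BCD adds B, C, D; DG→CHQ adds Q; BH→CP adds P → {B, C, D, G, H, L, P, Q}. Minimal: {H, L}⁺ = {B, C, D, H, L, P}; {G, L}⁺ = {G, L}; {G, H}⁺ = {B, C, D, G, H, P, Q} — none reach the full schema.
{C, G, L, Q}⁺: CQ→BH adds B, H; BH→CP adds P; H→BCD adds D → {B, C, D, G, H, L, P, Q}. Minimal: {G, L, Q}⁺ = {G, L, Q}; {C, L, Q}⁺ = {B, C, D, H, L, P, Q}; {C, G, Q}⁺ = {B, C, D, G, H, P, Q}; … — none reach the full schema.

DGL; GHL; CGLQ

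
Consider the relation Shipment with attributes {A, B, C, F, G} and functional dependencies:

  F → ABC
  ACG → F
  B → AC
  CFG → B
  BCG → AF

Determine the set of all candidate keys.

(B, G), (F, G), (A, C, G)

Attribute G never appears on the right-hand side of any dependency, so G must belong to every candidate key.
{G}⁺ = {G}, which is not all of the schema, so we must add further attributes.
{B, G}⁺: B→AC adds A, C; BCG→AF adds F → {A, B, C, F, G}. Minimal: {G}⁺ = {G}; {B}⁺ = {A, B, C} — none reach the full schema.
{F, G}⁺: F→ABC adds A, B, C → {A, B, C, F, G}. Minimal: {G}⁺ = {G}; {F}⁺ = {A, B, C, F} — none reach the full schema.
{A, C, G}⁺: ACG→F adds F; CFG→B adds B → {A, B, C, F, G}. Minimal: {C, G}⁺ = {C, G}; {A, G}⁺ = {A, G}; {A, C}⁺ = {A, C} — none reach the full schema.
Any other superkey contains one of these as a subset, so there are no further candidate keys.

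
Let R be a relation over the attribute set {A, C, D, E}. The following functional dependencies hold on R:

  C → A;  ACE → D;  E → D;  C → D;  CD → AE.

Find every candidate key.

Attribute C never appears on the right-hand side of any dependency, so C must belong to every candidate key.
{C}⁺ = {A, C, D, E}, which is all of the schema, so {C} is the only candidate key.

{C}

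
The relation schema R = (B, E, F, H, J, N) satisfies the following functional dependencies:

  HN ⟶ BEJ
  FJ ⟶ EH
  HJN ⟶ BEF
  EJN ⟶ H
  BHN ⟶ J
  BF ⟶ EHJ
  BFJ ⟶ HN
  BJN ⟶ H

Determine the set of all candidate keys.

{B, F}⁺: BF→EHJ adds E, H, J; BFJ→HN adds N → {B, E, F, H, J, N}. Minimal: {F}⁺ = {F}; {B}⁺ = {B} — none reach the full schema.
{H, N}⁺: HN→BEJ adds B, E, J; HJN→BEF adds F → {B, E, F, H, J, N}. Minimal: {N}⁺ = {N}; {H}⁺ = {H} — none reach the full schema.
{B, J, N}⁺: BJN→H adds H; HN→BEJ adds E; HJN→BEF adds F → {B, E, F, H, J, N}. Minimal: {J, N}⁺ = {J, N}; {B, N}⁺ = {B, N}; {B, J}⁺ = {B, J} — none reach the full schema.
{E, J, N}⁺: EJN→H adds H; HN→BEJ adds B; HJN→BEF adds F → {B, E, F, H, J, N}. Minimal: {J, N}⁺ = {J, N}; {E, N}⁺ = {E, N}; {E, J}⁺ = {E, J} — none reach the full schema.
{F, J, N}⁺: FJ→EH adds E, H; HJN→BEF adds B → {B, E, F, H, J, N}. Minimal: {J, N}⁺ = {J, N}; {F, N}⁺ = {F, N}; {F, J}⁺ = {E, F, H, J} — none reach the full schema.
Any other superkey contains one of these as a subset, so there are no further candidate keys.

(B, F); (H, N); (B, J, N); (E, J, N); (F, J, N)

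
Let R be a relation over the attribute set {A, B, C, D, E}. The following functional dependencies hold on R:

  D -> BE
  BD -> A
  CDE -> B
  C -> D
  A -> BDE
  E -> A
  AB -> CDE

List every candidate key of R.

{A}⁺: A→BDE adds B, D, E; AB→CDE adds C → {A, B, C, D, E}.
{C}⁺: C→D adds D; D→BE adds B, E; BD→A adds A → {A, B, C, D, E}.
{D}⁺: D→BE adds B, E; BD→A adds A; AB→CDE adds C → {A, B, C, D, E}.
{E}⁺: E→A adds A; A→BDE adds B, D; AB→CDE adds C → {A, B, C, D, E}.

A; C; D; E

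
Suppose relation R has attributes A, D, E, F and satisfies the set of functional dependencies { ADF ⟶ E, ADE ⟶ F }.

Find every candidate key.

(A, D, E); (A, D, F)

{A, D, E}⁺: ADE→F adds F → {A, D, E, F}.
{A, D, F}⁺: ADF→E adds E → {A, D, E, F}.
Any other superkey contains one of these as a subset, so there are no further candidate keys.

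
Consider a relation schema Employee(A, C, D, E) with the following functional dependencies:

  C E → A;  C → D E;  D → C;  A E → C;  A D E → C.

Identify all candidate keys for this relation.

{C}; {D}; {A, E}

{C}⁺: C→DE adds D, E; CE→A adds A → {A, C, D, E}.
{D}⁺: D→C adds C; C→DE adds E; CE→A adds A → {A, C, D, E}.
{A, E}⁺: AE→C adds C; C→DE adds D → {A, C, D, E}.
Any other superkey contains one of these as a subset, so there are no further candidate keys.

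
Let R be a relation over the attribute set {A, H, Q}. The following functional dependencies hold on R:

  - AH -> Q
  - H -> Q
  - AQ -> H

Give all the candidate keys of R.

Attribute A never appears on the right-hand side of any dependency, so A must belong to every candidate key.
{A}⁺ = {A}, which is not all of the schema, so we must add further attributes.
{A, H}⁺: AH→Q adds Q → {A, H, Q}. Minimal: {H}⁺ = {H, Q}; {A}⁺ = {A} — none reach the full schema.
{A, Q}⁺: AQ→H adds H → {A, H, Q}. Minimal: {Q}⁺ = {Q}; {A}⁺ = {A} — none reach the full schema.
Any other superkey contains one of these as a subset, so there are no further candidate keys.

AH, AQ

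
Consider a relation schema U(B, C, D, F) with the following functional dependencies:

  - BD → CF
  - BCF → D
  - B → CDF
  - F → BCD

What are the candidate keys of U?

{B}⁺: B→CDF adds C, D, F → {B, C, D, F}.
{F}⁺: F→BCD adds B, C, D → {B, C, D, F}.

(B); (F)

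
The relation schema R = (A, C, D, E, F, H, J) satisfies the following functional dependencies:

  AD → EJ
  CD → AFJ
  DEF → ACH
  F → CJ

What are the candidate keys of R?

Attribute D never appears on the right-hand side of any dependency, so D must belong to every candidate key.
{D}⁺ = {D}, which is not all of the schema, so we must add further attributes.
{C, D}⁺: CD→AFJ adds A, F, J; AD→EJ adds E; DEF→ACH adds H → {A, C, D, E, F, H, J}.
{D, F}⁺: F→CJ adds C, J; CD→AFJ adds A; AD→EJ adds E; DEF→ACH adds H → {A, C, D, E, F, H, J}.
Any other superkey contains one of these as a subset, so there are no further candidate keys.

CD, DF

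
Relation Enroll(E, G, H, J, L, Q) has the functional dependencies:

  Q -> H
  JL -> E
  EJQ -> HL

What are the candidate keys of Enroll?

{E, G, J, Q}, {G, J, L, Q}

{E, G, J, Q}⁺: Q→H adds H; EJQ→HL adds L → {E, G, H, J, L, Q}.
{G, J, L, Q}⁺: Q→H adds H; JL→E adds E → {E, G, H, J, L, Q}.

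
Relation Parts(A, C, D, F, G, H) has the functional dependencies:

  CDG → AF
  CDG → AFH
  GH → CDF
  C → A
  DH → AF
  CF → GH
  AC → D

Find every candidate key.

{C, F}⁺: C→A adds A; CF→GH adds G, H; AC→D adds D → {A, C, D, F, G, H}. Minimal: {F}⁺ = {F}; {C}⁺ = {A, C, D} — none reach the full schema.
{C, G}⁺: C→A adds A; AC→D adds D; CDG→AF adds F; CDG→AFH adds H → {A, C, D, F, G, H}. Minimal: {G}⁺ = {G}; {C}⁺ = {A, C, D} — none reach the full schema.
{C, H}⁺: C→A adds A; AC→D adds D; DH→AF adds F; CF→GH adds G → {A, C, D, F, G, H}. Minimal: {H}⁺ = {H}; {C}⁺ = {A, C, D} — none reach the full schema.
{G, H}⁺: GH→CDF adds C, D, F; C→A adds A → {A, C, D, F, G, H}. Minimal: {H}⁺ = {H}; {G}⁺ = {G} — none reach the full schema.

{C, F}; {C, G}; {C, H}; {G, H}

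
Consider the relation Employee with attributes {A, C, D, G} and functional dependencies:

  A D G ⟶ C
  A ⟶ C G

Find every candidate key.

{A, D}

Attributes A, D never appear on any right-hand side, so every candidate key must contain {A, D}.
{A, D}⁺ = {A, C, D, G}, which is all of the schema, so {A, D} is the only candidate key.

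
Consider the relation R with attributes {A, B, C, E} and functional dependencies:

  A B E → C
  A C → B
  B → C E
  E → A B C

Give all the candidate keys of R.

{B}⁺: B→CE adds C, E; E→ABC adds A → {A, B, C, E}.
{E}⁺: E→ABC adds A, B, C → {A, B, C, E}.
{A, C}⁺: AC→B adds B; B→CE adds E → {A, B, C, E}. Minimal: {C}⁺ = {C}; {A}⁺ = {A} — none reach the full schema.

(B); (E); (A, C)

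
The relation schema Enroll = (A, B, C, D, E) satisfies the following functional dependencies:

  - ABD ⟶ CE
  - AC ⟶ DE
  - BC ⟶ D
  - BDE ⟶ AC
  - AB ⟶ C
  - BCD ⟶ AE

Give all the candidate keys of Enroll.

(A, B), (B, C), (B, D, E)

Attribute B never appears on the right-hand side of any dependency, so B must belong to every candidate key.
{B}⁺ = {B}, which is not all of the schema, so we must add further attributes.
{A, B}⁺: AB→C adds C; AC→DE adds D, E → {A, B, C, D, E}.
{B, C}⁺: BC→D adds D; BCD→AE adds A, E → {A, B, C, D, E}.
{B, D, E}⁺: BDE→AC adds A, C → {A, B, C, D, E}.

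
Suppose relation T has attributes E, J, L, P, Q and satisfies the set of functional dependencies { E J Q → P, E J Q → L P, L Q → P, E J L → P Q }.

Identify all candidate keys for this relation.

EJL; EJQ

Attributes E, J never appear on any right-hand side, so every candidate key must contain {E, J}.
{E, J}⁺ = {E, J}, which is not all of the schema, so we must add further attributes.
{E, J, L}⁺: EJL→PQ adds P, Q → {E, J, L, P, Q}.
{E, J, Q}⁺: EJQ→P adds P; EJQ→LP adds L → {E, J, L, P, Q}.
Any other superkey contains one of these as a subset, so there are no further candidate keys.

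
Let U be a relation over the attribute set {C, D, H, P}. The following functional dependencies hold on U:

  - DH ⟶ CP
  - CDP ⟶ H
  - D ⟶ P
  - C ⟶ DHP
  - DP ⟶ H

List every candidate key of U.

C, D

{C}⁺: C→DHP adds D, H, P → {C, D, H, P}.
{D}⁺: D→P adds P; DP→H adds H; DH→CP adds C → {C, D, H, P}.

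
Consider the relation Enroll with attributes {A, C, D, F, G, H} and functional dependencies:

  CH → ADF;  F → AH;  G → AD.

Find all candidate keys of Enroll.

Attributes C, G never appear on any right-hand side, so every candidate key must contain {C, G}.
{C, G}⁺ = {A, C, D, G}, which is not all of the schema, so we must add further attributes.
{C, F, G}⁺: F→AH adds A, H; G→AD adds D → {A, C, D, F, G, H}.
{C, G, H}⁺: CH→ADF adds A, D, F → {A, C, D, F, G, H}.
Any other superkey contains one of these as a subset, so there are no further candidate keys.

{C, F, G}, {C, G, H}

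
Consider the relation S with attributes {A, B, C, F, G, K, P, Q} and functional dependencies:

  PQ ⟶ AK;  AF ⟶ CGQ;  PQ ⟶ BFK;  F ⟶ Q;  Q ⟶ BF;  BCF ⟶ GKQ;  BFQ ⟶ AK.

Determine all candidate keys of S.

{F, P}⁺: F→Q adds Q; Q→BF adds B; BFQ→AK adds A, K; AF→CGQ adds C, G → {A, B, C, F, G, K, P, Q}. Minimal: {P}⁺ = {P}; {F}⁺ = {A, B, C, F, G, K, Q} — none reach the full schema.
{P, Q}⁺: PQ→AK adds A, K; PQ→BFK adds B, F; AF→CGQ adds C, G → {A, B, C, F, G, K, P, Q}. Minimal: {Q}⁺ = {A, B, C, F, G, K, Q}; {P}⁺ = {P} — none reach the full schema.

FP, PQ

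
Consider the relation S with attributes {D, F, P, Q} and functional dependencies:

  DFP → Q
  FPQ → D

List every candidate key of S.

Attributes F, P never appear on any right-hand side, so every candidate key must contain {F, P}.
{F, P}⁺ = {F, P}, which is not all of the schema, so we must add further attributes.
{D, F, P}⁺: DFP→Q adds Q → {D, F, P, Q}. Minimal: {F, P}⁺ = {F, P}; {D, P}⁺ = {D, P}; {D, F}⁺ = {D, F} — none reach the full schema.
{F, P, Q}⁺: FPQ→D adds D → {D, F, P, Q}. Minimal: {P, Q}⁺ = {P, Q}; {F, Q}⁺ = {F, Q}; {F, P}⁺ = {F, P} — none reach the full schema.
Any other superkey contains one of these as a subset, so there are no further candidate keys.

(D, F, P), (F, P, Q)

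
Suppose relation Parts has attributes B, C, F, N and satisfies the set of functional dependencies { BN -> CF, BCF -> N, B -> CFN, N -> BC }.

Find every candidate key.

{B}, {N}

{B}⁺: B→CFN adds C, F, N → {B, C, F, N}.
{N}⁺: N→BC adds B, C; BN→CF adds F → {B, C, F, N}.
Any other superkey contains one of these as a subset, so there are no further candidate keys.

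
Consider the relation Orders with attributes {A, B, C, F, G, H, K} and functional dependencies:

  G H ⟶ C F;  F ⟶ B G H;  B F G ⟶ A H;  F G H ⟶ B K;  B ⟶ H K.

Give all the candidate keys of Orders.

{F}⁺: F→BGH adds B, G, H; BFG→AH adds A; FGH→BK adds K; GH→CF adds C → {A, B, C, F, G, H, K}.
{B, G}⁺: B→HK adds H, K; GH→CF adds C, F; BFG→AH adds A → {A, B, C, F, G, H, K}.
{G, H}⁺: GH→CF adds C, F; F→BGH adds B; BFG→AH adds A; FGH→BK adds K → {A, B, C, F, G, H, K}.
Any other superkey contains one of these as a subset, so there are no further candidate keys.

{F}; {B, G}; {G, H}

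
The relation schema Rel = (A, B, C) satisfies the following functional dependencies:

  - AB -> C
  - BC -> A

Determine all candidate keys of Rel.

Attribute B never appears on the right-hand side of any dependency, so B must belong to every candidate key.
{B}⁺ = {B}, which is not all of the schema, so we must add further attributes.
{A, B}⁺: AB→C adds C → {A, B, C}.
{B, C}⁺: BC→A adds A → {A, B, C}.
Any other superkey contains one of these as a subset, so there are no further candidate keys.

{A, B}, {B, C}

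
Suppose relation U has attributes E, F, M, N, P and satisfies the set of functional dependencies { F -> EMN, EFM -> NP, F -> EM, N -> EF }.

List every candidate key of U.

{F}⁺: F→EMN adds E, M, N; EFM→NP adds P → {E, F, M, N, P}.
{N}⁺: N→EF adds E, F; F→EMN adds M; EFM→NP adds P → {E, F, M, N, P}.

(F); (N)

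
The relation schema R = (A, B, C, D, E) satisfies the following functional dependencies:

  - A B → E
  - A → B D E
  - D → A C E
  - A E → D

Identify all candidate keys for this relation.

{A}⁺: A→BDE adds B, D, E; D→ACE adds C → {A, B, C, D, E}.
{D}⁺: D→ACE adds A, C, E; A→BDE adds B → {A, B, C, D, E}.
Any other superkey contains one of these as a subset, so there are no further candidate keys.

{A}, {D}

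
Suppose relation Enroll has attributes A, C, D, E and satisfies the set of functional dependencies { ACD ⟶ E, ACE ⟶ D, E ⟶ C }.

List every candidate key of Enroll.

Attribute A never appears on the right-hand side of any dependency, so A must belong to every candidate key.
{A}⁺ = {A}, which is not all of the schema, so we must add further attributes.
{A, E}⁺: E→C adds C; ACE→D adds D → {A, C, D, E}.
{A, C, D}⁺: ACD→E adds E → {A, C, D, E}.

{A, E}, {A, C, D}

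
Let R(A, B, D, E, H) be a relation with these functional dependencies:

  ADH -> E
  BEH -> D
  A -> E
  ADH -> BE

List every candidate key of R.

{A, B, H}, {A, D, H}

Attributes A, H never appear on any right-hand side, so every candidate key must contain {A, H}.
{A, H}⁺ = {A, E, H}, which is not all of the schema, so we must add further attributes.
{A, B, H}⁺: A→E adds E; BEH→D adds D → {A, B, D, E, H}. Minimal: {B, H}⁺ = {B, H}; {A, H}⁺ = {A, E, H}; {A, B}⁺ = {A, B, E} — none reach the full schema.
{A, D, H}⁺: ADH→E adds E; ADH→BE adds B → {A, B, D, E, H}. Minimal: {D, H}⁺ = {D, H}; {A, H}⁺ = {A, E, H}; {A, D}⁺ = {A, D, E} — none reach the full schema.
Any other superkey contains one of these as a subset, so there are no further candidate keys.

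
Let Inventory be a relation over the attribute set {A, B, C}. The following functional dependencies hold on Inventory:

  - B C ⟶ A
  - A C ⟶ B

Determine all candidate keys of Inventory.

Attribute C never appears on the right-hand side of any dependency, so C must belong to every candidate key.
{C}⁺ = {C}, which is not all of the schema, so we must add further attributes.
{A, C}⁺: AC→B adds B → {A, B, C}. Minimal: {C}⁺ = {C}; {A}⁺ = {A} — none reach the full schema.
{B, C}⁺: BC→A adds A → {A, B, C}. Minimal: {C}⁺ = {C}; {B}⁺ = {B} — none reach the full schema.
Any other superkey contains one of these as a subset, so there are no further candidate keys.

(A, C), (B, C)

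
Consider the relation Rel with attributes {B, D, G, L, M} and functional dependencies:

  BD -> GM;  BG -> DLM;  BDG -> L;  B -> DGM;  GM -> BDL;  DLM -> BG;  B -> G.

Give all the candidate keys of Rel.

{B}; {G, M}; {D, L, M}

{B}⁺: B→DGM adds D, G, M; GM→BDL adds L → {B, D, G, L, M}.
{G, M}⁺: GM→BDL adds B, D, L → {B, D, G, L, M}. Minimal: {M}⁺ = {M}; {G}⁺ = {G} — none reach the full schema.
{D, L, M}⁺: DLM→BG adds B, G → {B, D, G, L, M}. Minimal: {L, M}⁺ = {L, M}; {D, M}⁺ = {D, M}; {D, L}⁺ = {D, L} — none reach the full schema.
Any other superkey contains one of these as a subset, so there are no further candidate keys.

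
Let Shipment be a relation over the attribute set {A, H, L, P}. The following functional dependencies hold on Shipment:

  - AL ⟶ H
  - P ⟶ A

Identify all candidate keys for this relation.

LP

Attributes L, P never appear on any right-hand side, so every candidate key must contain {L, P}.
{L, P}⁺ = {A, H, L, P}, which is all of the schema, so {L, P} is the only candidate key.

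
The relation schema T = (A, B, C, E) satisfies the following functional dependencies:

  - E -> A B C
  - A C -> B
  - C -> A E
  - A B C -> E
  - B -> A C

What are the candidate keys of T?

{B}; {C}; {E}

{B}⁺: B→AC adds A, C; C→AE adds E → {A, B, C, E}.
{C}⁺: C→AE adds A, E; E→ABC adds B → {A, B, C, E}.
{E}⁺: E→ABC adds A, B, C → {A, B, C, E}.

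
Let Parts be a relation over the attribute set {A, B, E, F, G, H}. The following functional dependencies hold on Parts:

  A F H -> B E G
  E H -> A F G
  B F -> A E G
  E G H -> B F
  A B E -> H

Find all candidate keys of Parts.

{B, F}⁺: BF→AEG adds A, E, G; ABE→H adds H → {A, B, E, F, G, H}.
{E, H}⁺: EH→AFG adds A, F, G; EGH→BF adds B → {A, B, E, F, G, H}.
{A, B, E}⁺: ABE→H adds H; EH→AFG adds F, G → {A, B, E, F, G, H}.
{A, F, H}⁺: AFH→BEG adds B, E, G → {A, B, E, F, G, H}.

BF, EH, ABE, AFH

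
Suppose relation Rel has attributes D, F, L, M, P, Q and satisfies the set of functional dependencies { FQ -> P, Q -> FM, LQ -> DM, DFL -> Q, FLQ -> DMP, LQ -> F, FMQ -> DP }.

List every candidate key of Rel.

Attribute L never appears on the right-hand side of any dependency, so L must belong to every candidate key.
{L}⁺ = {L}, which is not all of the schema, so we must add further attributes.
{L, Q}⁺: Q→FM adds F, M; LQ→DM adds D; FLQ→DMP adds P → {D, F, L, M, P, Q}. Minimal: {Q}⁺ = {D, F, M, P, Q}; {L}⁺ = {L} — none reach the full schema.
{D, F, L}⁺: DFL→Q adds Q; FLQ→DMP adds M, P → {D, F, L, M, P, Q}. Minimal: {F, L}⁺ = {F, L}; {D, L}⁺ = {D, L}; {D, F}⁺ = {D, F} — none reach the full schema.

(L, Q); (D, F, L)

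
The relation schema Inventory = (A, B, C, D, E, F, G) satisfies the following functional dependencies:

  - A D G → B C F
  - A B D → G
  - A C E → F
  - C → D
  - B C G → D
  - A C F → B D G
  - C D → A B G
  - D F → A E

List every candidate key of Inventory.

C, ABD, ADG, BDF, DFG

{C}⁺: C→D adds D; CD→ABG adds A, B, G; ADG→BCF adds F; DF→AE adds E → {A, B, C, D, E, F, G}.
{A, B, D}⁺: ABD→G adds G; ADG→BCF adds C, F; DF→AE adds E → {A, B, C, D, E, F, G}. Minimal: {B, D}⁺ = {B, D}; {A, D}⁺ = {A, D}; {A, B}⁺ = {A, B} — none reach the full schema.
{A, D, G}⁺: ADG→BCF adds B, C, F; DF→AE adds E → {A, B, C, D, E, F, G}. Minimal: {D, G}⁺ = {D, G}; {A, G}⁺ = {A, G}; {A, D}⁺ = {A, D} — none reach the full schema.
{B, D, F}⁺: DF→AE adds A, E; ABD→G adds G; ADG→BCF adds C → {A, B, C, D, E, F, G}. Minimal: {D, F}⁺ = {A, D, E, F}; {B, F}⁺ = {B, F}; {B, D}⁺ = {B, D} — none reach the full schema.
{D, F, G}⁺: DF→AE adds A, E; ADG→BCF adds B, C → {A, B, C, D, E, F, G}. Minimal: {F, G}⁺ = {F, G}; {D, G}⁺ = {D, G}; {D, F}⁺ = {A, D, E, F} — none reach the full schema.
Any other superkey contains one of these as a subset, so there are no further candidate keys.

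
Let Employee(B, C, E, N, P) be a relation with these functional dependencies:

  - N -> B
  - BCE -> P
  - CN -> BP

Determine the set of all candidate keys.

{C, E, N}

Attributes C, E, N never appear on any right-hand side, so every candidate key must contain {C, E, N}.
{C, E, N}⁺ = {B, C, E, N, P}, which is all of the schema, so {C, E, N} is the only candidate key.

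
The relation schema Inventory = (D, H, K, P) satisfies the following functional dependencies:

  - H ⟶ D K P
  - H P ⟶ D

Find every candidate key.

{H}

Attribute H never appears on the right-hand side of any dependency, so H must belong to every candidate key.
{H}⁺ = {D, H, K, P}, which is all of the schema, so {H} is the only candidate key.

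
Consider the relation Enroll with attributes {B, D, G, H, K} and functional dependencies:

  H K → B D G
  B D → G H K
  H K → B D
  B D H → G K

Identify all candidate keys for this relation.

{B, D}⁺: BD→GHK adds G, H, K → {B, D, G, H, K}. Minimal: {D}⁺ = {D}; {B}⁺ = {B} — none reach the full schema.
{H, K}⁺: HK→BDG adds B, D, G → {B, D, G, H, K}. Minimal: {K}⁺ = {K}; {H}⁺ = {H} — none reach the full schema.
Any other superkey contains one of these as a subset, so there are no further candidate keys.

{B, D}; {H, K}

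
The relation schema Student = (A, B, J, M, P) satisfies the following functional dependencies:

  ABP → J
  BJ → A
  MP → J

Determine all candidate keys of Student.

Attributes B, M, P never appear on any right-hand side, so every candidate key must contain {B, M, P}.
{B, M, P}⁺ = {A, B, J, M, P}, which is all of the schema, so {B, M, P} is the only candidate key.

{B, M, P}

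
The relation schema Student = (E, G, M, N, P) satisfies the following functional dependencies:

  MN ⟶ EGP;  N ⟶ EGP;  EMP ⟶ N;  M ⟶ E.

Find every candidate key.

{M, N}⁺: MN→EGP adds E, G, P → {E, G, M, N, P}. Minimal: {N}⁺ = {E, G, N, P}; {M}⁺ = {E, M} — none reach the full schema.
{M, P}⁺: M→E adds E; EMP→N adds N; MN→EGP adds G → {E, G, M, N, P}. Minimal: {P}⁺ = {P}; {M}⁺ = {E, M} — none reach the full schema.

MN, MP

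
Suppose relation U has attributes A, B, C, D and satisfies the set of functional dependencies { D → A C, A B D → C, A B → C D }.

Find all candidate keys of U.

{A, B}; {B, D}

Attribute B never appears on the right-hand side of any dependency, so B must belong to every candidate key.
{B}⁺ = {B}, which is not all of the schema, so we must add further attributes.
{A, B}⁺: AB→CD adds C, D → {A, B, C, D}. Minimal: {B}⁺ = {B}; {A}⁺ = {A} — none reach the full schema.
{B, D}⁺: D→AC adds A, C → {A, B, C, D}. Minimal: {D}⁺ = {A, C, D}; {B}⁺ = {B} — none reach the full schema.
Any other superkey contains one of these as a subset, so there are no further candidate keys.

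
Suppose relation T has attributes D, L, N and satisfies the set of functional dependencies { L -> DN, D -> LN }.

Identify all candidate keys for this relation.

(D); (L)

{D}⁺: D→LN adds L, N → {D, L, N}.
{L}⁺: L→DN adds D, N → {D, L, N}.
Any other superkey contains one of these as a subset, so there are no further candidate keys.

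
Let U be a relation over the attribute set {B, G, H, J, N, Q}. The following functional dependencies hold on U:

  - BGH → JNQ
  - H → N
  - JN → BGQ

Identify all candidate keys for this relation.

{H, J}, {B, G, H}

{H, J}⁺: H→N adds N; JN→BGQ adds B, G, Q → {B, G, H, J, N, Q}.
{B, G, H}⁺: BGH→JNQ adds J, N, Q → {B, G, H, J, N, Q}.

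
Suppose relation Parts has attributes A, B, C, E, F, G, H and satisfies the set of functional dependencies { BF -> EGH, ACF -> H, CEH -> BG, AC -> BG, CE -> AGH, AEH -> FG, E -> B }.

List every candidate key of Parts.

CE, ACF, BCF

Attribute C never appears on the right-hand side of any dependency, so C must belong to every candidate key.
{C}⁺ = {C}, which is not all of the schema, so we must add further attributes.
{C, E}⁺: CE→AGH adds A, G, H; AEH→FG adds F; E→B adds B → {A, B, C, E, F, G, H}. Minimal: {E}⁺ = {B, E}; {C}⁺ = {C} — none reach the full schema.
{A, C, F}⁺: ACF→H adds H; AC→BG adds B, G; BF→EGH adds E → {A, B, C, E, F, G, H}. Minimal: {C, F}⁺ = {C, F}; {A, F}⁺ = {A, F}; {A, C}⁺ = {A, B, C, G} — none reach the full schema.
{B, C, F}⁺: BF→EGH adds E, G, H; CE→AGH adds A → {A, B, C, E, F, G, H}. Minimal: {C, F}⁺ = {C, F}; {B, F}⁺ = {B, E, F, G, H}; {B, C}⁺ = {B, C} — none reach the full schema.
Any other superkey contains one of these as a subset, so there are no further candidate keys.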